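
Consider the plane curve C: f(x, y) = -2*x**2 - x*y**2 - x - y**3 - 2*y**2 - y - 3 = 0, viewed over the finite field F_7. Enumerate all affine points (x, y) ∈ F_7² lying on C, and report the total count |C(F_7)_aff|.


Affine F_7-points: {(0, 1), (0, 2), (1, 2), (1, 3), (1, 6), (4, 4), (5, 4), (5, 6), (6, 1)}; count = 9.

For each of the 49 pairs (x, y) ∈ F_7², evaluate f(x, y) mod 7. Record the zeros.
  x = 0: [0↦4, 1↦0, 2↦0, 3↦5, 4↦2, 5↦6, 6↦4]  zeros at y ∈ {1, 2}
  x = 1: [0↦1, 1↦3, 2↦0, 3↦0, 4↦4, 5↦6, 6↦0]  zeros at y ∈ {2, 3, 6}
  x = 2: [0↦1, 1↦2, 2↦3, 3↦5, 4↦2, 5↦2, 6↦6]  zeros at y ∈ ∅
  x = 3: [0↦4, 1↦4, 2↦2, 3↦6, 4↦3, 5↦1, 6↦1]  zeros at y ∈ ∅
  x = 4: [0↦3, 1↦2, 2↦4, 3↦3, 4↦0, 5↦3, 6↦6]  zeros at y ∈ {4}
  x = 5: [0↦5, 1↦3, 2↦2, 3↦3, 4↦0, 5↦1, 6↦0]  zeros at y ∈ {4, 6}
  x = 6: [0↦3, 1↦0, 2↦3, 3↦6, 4↦3, 5↦2, 6↦4]  zeros at y ∈ {1}
Collecting zeros: affine points = {(0, 1), (0, 2), (1, 2), (1, 3), (1, 6), (4, 4), (5, 4), (5, 6), (6, 1)}.
Total count |C(F_7)_aff| = 9.


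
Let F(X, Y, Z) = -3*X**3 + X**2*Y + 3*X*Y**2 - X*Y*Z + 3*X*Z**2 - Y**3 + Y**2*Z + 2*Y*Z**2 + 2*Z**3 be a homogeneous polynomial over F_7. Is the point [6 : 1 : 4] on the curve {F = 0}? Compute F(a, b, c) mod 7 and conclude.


F(6,1,4) ≡ 1 (mod 7); P is NOT on the curve.

Evaluate F(6, 1, 4) term-by-term (mod 7).
  -3*X**3 ↦ -3·216·1·1 = -648
  X**2*Y ↦ 1·36·1·1 = 36
  3*X*Y**2 ↦ 3·6·1·1 = 18
  -X*Y*Z ↦ -1·6·1·4 = -24
  3*X*Z**2 ↦ 3·6·1·16 = 288
  -Y**3 ↦ -1·1·1·1 = -1
  Y**2*Z ↦ 1·1·1·4 = 4
  2*Y*Z**2 ↦ 2·1·1·16 = 32
  2*Z**3 ↦ 2·1·1·64 = 128
Sum: F(6, 1, 4) = (-648) + (36) + (18) + (-24) + (288) + (-1) + (4) + (32) + (128) = -167.
Reducing mod 7: -167 ≡ 1 (mod 7).
Since F(a, b, c) ≡ 1 ≠ 0 (mod 7), P does NOT lie on the curve.


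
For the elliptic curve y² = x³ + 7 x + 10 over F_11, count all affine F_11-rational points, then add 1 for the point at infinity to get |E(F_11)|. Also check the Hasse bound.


Affine points = {(3, 5), (3, 6), (4, 5), (4, 6), (5, 4), (5, 7), (6, 2), (6, 9)}; affine count = 8; |E(F_11)| = 9.

Discriminant check: Δ ∝ 4a³ + 27b² = 4·7³ + 27·10² = 4·343 + 27·100 ≡ 2 (mod 11). Nonzero ⇒ E is nonsingular.
For each x ∈ F_11, compute rhs = x³ + 7·x + 10 mod 11, then count y ∈ F_11 with y² ≡ rhs.
  x = 0: rhs = 10, matching y values: none (0 points).
  x = 1: rhs = 7, matching y values: none (0 points).
  x = 2: rhs = 10, matching y values: none (0 points).
  x = 3: rhs = 3, matching y values: 5, 6 (2 points).
  x = 4: rhs = 3, matching y values: 5, 6 (2 points).
  x = 5: rhs = 5, matching y values: 4, 7 (2 points).
  x = 6: rhs = 4, matching y values: 2, 9 (2 points).
  x = 7: rhs = 6, matching y values: none (0 points).
  x = 8: rhs = 6, matching y values: none (0 points).
  x = 9: rhs = 10, matching y values: none (0 points).
  x = 10: rhs = 2, matching y values: none (0 points).
Total affine count: 8.
Full point count |E(F_11)| = 8 + 1 = 9.
Hasse bound: |9 − (11+1)| = |-3| = 3 ≤ 2√11 ≈ 6.6332 ✓.


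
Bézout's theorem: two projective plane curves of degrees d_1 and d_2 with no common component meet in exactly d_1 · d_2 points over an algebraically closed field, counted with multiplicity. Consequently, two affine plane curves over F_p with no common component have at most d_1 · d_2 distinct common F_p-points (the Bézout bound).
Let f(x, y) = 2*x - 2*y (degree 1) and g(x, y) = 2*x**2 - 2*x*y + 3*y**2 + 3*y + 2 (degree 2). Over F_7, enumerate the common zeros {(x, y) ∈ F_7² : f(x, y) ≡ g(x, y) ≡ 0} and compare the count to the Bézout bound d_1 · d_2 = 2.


Common zeros: ∅; count = 0; Bézout bound = 2.

deg(f) = 1, deg(g) = 2, so Bézout bound = 2.
Scan x ∈ F_7. For each x, list the y ∈ F_7 with f(x, y) ≡ 0 and those with g(x, y) ≡ 0 (mod 7); the common zeros in that column are the intersection.
  x = 0: f ≡ 0 at y ∈ {0}; g ≡ 0 at y ∈ ∅; common: ∅.
  x = 1: f ≡ 0 at y ∈ {1}; g ≡ 0 at y ∈ {4, 5}; common: ∅.
  x = 2: f ≡ 0 at y ∈ {2}; g ≡ 0 at y ∈ {6}; common: ∅.
  x = 3: f ≡ 0 at y ∈ {3}; g ≡ 0 at y ∈ {4}; common: ∅.
  x = 4: f ≡ 0 at y ∈ {4}; g ≡ 0 at y ∈ {5, 6}; common: ∅.
  x = 5: f ≡ 0 at y ∈ {5}; g ≡ 0 at y ∈ ∅; common: ∅.
  x = 6: f ≡ 0 at y ∈ {6}; g ≡ 0 at y ∈ ∅; common: ∅.
Collecting: common zeros = ∅, so the count is 0.
Comparison with the Bézout bound: 0 ≤ 2 = deg(f)·deg(g), as expected for curves with no common component (the affine F_7-count falls short of the bound because intersections may lie at infinity, over extension fields, or carry multiplicity).


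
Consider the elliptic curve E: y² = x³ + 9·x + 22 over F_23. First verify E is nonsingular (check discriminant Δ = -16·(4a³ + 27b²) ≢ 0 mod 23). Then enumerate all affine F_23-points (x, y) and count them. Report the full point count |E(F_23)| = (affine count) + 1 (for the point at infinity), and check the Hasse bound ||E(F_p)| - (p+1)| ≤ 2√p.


Affine points = {(1, 3), (1, 20), (2, 5), (2, 18), (5, 10), (5, 13), (6, 4), (6, 19), (8, 10), (8, 13), (9, 2), (9, 21), (10, 10), (10, 13), (11, 7), (11, 16), (12, 8), (12, 15), (13, 6), (13, 17), (15, 6), (15, 17), (18, 6), (18, 17), (22, 9), (22, 14)}; affine count = 26; |E(F_23)| = 27.

Discriminant check: Δ ∝ 4a³ + 27b² = 4·9³ + 27·22² = 4·729 + 27·484 ≡ 22 (mod 23). Nonzero ⇒ E is nonsingular.
For each x ∈ F_23, compute rhs = x³ + 9·x + 22 mod 23, then count y ∈ F_23 with y² ≡ rhs.
  x = 0: rhs = 22, matching y values: none (0 points).
  x = 1: rhs = 9, matching y values: 3, 20 (2 points).
  x = 2: rhs = 2, matching y values: 5, 18 (2 points).
  x = 3: rhs = 7, matching y values: none (0 points).
  x = 4: rhs = 7, matching y values: none (0 points).
  x = 5: rhs = 8, matching y values: 10, 13 (2 points).
  x = 6: rhs = 16, matching y values: 4, 19 (2 points).
  x = 7: rhs = 14, matching y values: none (0 points).
  x = 8: rhs = 8, matching y values: 10, 13 (2 points).
  x = 9: rhs = 4, matching y values: 2, 21 (2 points).
  x = 10: rhs = 8, matching y values: 10, 13 (2 points).
  x = 11: rhs = 3, matching y values: 7, 16 (2 points).
  x = 12: rhs = 18, matching y values: 8, 15 (2 points).
  x = 13: rhs = 13, matching y values: 6, 17 (2 points).
  x = 14: rhs = 17, matching y values: none (0 points).
  x = 15: rhs = 13, matching y values: 6, 17 (2 points).
  x = 16: rhs = 7, matching y values: none (0 points).
  x = 17: rhs = 5, matching y values: none (0 points).
  x = 18: rhs = 13, matching y values: 6, 17 (2 points).
  x = 19: rhs = 14, matching y values: none (0 points).
  x = 20: rhs = 14, matching y values: none (0 points).
  x = 21: rhs = 19, matching y values: none (0 points).
  x = 22: rhs = 12, matching y values: 9, 14 (2 points).
Total affine count: 26.
Full point count |E(F_23)| = 26 + 1 = 27.
Hasse bound: |27 − (23+1)| = |3| = 3 ≤ 2√23 ≈ 9.5917 ✓.


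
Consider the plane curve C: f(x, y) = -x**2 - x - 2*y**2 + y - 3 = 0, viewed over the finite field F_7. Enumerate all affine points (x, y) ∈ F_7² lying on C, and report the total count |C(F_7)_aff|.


Affine F_7-points: {(3, 2)}; count = 1.

For each of the 49 pairs (x, y) ∈ F_7², evaluate f(x, y) mod 7. Record the zeros.
  x = 0: [0↦4, 1↦3, 2↦5, 3↦3, 4↦4, 5↦1, 6↦1]  zeros at y ∈ ∅
  x = 1: [0↦2, 1↦1, 2↦3, 3↦1, 4↦2, 5↦6, 6↦6]  zeros at y ∈ ∅
  x = 2: [0↦5, 1↦4, 2↦6, 3↦4, 4↦5, 5↦2, 6↦2]  zeros at y ∈ ∅
  x = 3: [0↦6, 1↦5, 2↦0, 3↦5, 4↦6, 5↦3, 6↦3]  zeros at y ∈ {2}
  x = 4: [0↦5, 1↦4, 2↦6, 3↦4, 4↦5, 5↦2, 6↦2]  zeros at y ∈ ∅
  x = 5: [0↦2, 1↦1, 2↦3, 3↦1, 4↦2, 5↦6, 6↦6]  zeros at y ∈ ∅
  x = 6: [0↦4, 1↦3, 2↦5, 3↦3, 4↦4, 5↦1, 6↦1]  zeros at y ∈ ∅
Collecting zeros: affine points = {(3, 2)}.
Total count |C(F_7)_aff| = 1.


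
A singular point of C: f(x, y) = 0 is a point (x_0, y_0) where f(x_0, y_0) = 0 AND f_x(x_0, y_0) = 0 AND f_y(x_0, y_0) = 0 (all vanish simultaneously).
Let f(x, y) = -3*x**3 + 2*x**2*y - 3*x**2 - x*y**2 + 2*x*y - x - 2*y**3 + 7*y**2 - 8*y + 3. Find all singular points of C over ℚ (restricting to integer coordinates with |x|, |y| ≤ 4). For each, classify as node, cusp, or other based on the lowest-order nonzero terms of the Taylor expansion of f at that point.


Singular points: {(0, 1)}; classification: node.

Compute partial derivatives:
  f_x = -9*x**2 + 4*x*y - 6*x - y**2 + 2*y - 1.
  f_y = 2*x**2 - 2*x*y + 2*x - 6*y**2 + 14*y - 8.
Scan x_0 ∈ {−4, ..., 4}. For each x_0, f_y(x_0, y) is a polynomial in y; find its integer roots y ∈ {−4, ..., 4}, then test f_x and f at those candidates.
  x = -4: f_y(-4, y) = -6*y**2 + 22*y + 16; no integer root y with |y| ≤ 4.
  x = -3: f_y(-3, y) = -6*y**2 + 20*y + 4; no integer root y with |y| ≤ 4.
  x = -2: f_y(-2, y) = -6*y**2 + 18*y - 4; no integer root y with |y| ≤ 4.
  x = -1: f_y(-1, y) = -6*y**2 + 16*y - 8; vanishes at y ∈ {2}. (-1, 2): f_x = -12 ≠ 0.
  x = 0: f_y(0, y) = -6*y**2 + 14*y - 8; vanishes at y ∈ {1}. (0, 1): f_x = 0, f = 0 — SINGULAR.
  x = 1: f_y(1, y) = -6*y**2 + 12*y - 4; no integer root y with |y| ≤ 4.
  x = 2: f_y(2, y) = -6*y**2 + 10*y + 4; vanishes at y ∈ {2}. (2, 2): f_x = -33 ≠ 0.
  x = 3: f_y(3, y) = -6*y**2 + 8*y + 16; no integer root y with |y| ≤ 4.
  x = 4: f_y(4, y) = -6*y**2 + 6*y + 32; no integer root y with |y| ≤ 4.
Only singular point on the grid: (0, 1).
Classify: substitute x = 0 + u, y = 1 + v and expand: f = -3*u**3 + 2*u**2*v - u**2 - u*v**2 - 2*v**3 + v**2.
No constant or linear terms (consistent with a singular point). Quadratic part: -u**2 + v**2. Cubic part: -3*u**3 + 2*u**2*v - u*v**2 - 2*v**3.
The quadratic part v**2 - u**2 = (v − u)(v + u) splits into two distinct linear factors, so there are two distinct tangent lines y − 1 = ±(x − 0) — this is a node (ordinary double point).
Classification: node.


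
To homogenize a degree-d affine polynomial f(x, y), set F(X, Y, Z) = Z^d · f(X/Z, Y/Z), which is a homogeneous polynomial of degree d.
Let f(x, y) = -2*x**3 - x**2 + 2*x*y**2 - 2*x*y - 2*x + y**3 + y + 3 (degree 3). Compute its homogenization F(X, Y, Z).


F(X, Y, Z) = -2*X**3 - X**2*Z + 2*X*Y**2 - 2*X*Y*Z - 2*X*Z**2 + Y**3 + Y*Z**2 + 3*Z**3

deg(f) = 3.
Substitute x = X/Z, y = Y/Z into f, then multiply by Z^3.
  monomial -2·x^3·y^0 ↦ -2·X^3·Y^0·Z^0.
  monomial -1·x^2·y^0 ↦ -1·X^2·Y^0·Z^1.
  monomial 2·x^1·y^2 ↦ 2·X^1·Y^2·Z^0.
  monomial -2·x^1·y^1 ↦ -2·X^1·Y^1·Z^1.
  monomial -2·x^1·y^0 ↦ -2·X^1·Y^0·Z^2.
  monomial 1·x^0·y^3 ↦ 1·X^0·Y^3·Z^0.
  monomial 1·x^0·y^1 ↦ 1·X^0·Y^1·Z^2.
  monomial 3·x^0·y^0 ↦ 3·X^0·Y^0·Z^3.
Collecting: F(X, Y, Z) = -2*X**3 - X**2*Z + 2*X*Y**2 - 2*X*Y*Z - 2*X*Z**2 + Y**3 + Y*Z**2 + 3*Z**3.


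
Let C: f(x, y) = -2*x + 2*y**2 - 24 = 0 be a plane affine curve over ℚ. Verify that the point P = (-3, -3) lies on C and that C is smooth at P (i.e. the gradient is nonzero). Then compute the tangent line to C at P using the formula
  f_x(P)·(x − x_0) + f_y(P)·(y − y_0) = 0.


Tangent line at P: -2*x - 12*y - 42 = 0.

Step 1: f(-3, -3) = 0, so P lies on C.
Step 2: partial derivatives
  f_x(x, y) = -2, f_y(x, y) = 4*y.
  f_x(P) = -2, f_y(P) = -12 (gradient nonzero, so P is smooth).
Step 3: tangent line at P: -2·(x − -3) + -12·(y − -3) = 0.
Expanding: -2*x - 12*y - 42 = 0.


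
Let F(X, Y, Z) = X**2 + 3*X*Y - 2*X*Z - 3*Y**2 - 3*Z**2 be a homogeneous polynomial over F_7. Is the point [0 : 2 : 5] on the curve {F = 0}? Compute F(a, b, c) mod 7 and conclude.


F(0,2,5) ≡ 4 (mod 7); P is NOT on the curve.

Evaluate F(0, 2, 5) term-by-term (mod 7).
  X**2 ↦ 1·0·1·1 = 0
  3*X*Y ↦ 3·0·2·1 = 0
  -2*X*Z ↦ -2·0·1·5 = 0
  -3*Y**2 ↦ -3·1·4·1 = -12
  -3*Z**2 ↦ -3·1·1·25 = -75
Sum: F(0, 2, 5) = (0) + (0) + (0) + (-12) + (-75) = -87.
Reducing mod 7: -87 ≡ 4 (mod 7).
Since F(a, b, c) ≡ 4 ≠ 0 (mod 7), P does NOT lie on the curve.


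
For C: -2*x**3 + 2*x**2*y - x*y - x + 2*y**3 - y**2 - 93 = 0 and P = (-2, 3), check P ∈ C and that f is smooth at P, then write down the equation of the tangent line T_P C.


Tangent line at P: -52*x + 58*y - 278 = 0.

Step 1: f(-2, 3) = 0, so P lies on C.
Step 2: partial derivatives
  f_x(x, y) = -6*x**2 + 4*x*y - y - 1, f_y(x, y) = 2*x**2 - x + 6*y**2 - 2*y.
  f_x(P) = -52, f_y(P) = 58 (gradient nonzero, so P is smooth).
Step 3: tangent line at P: -52·(x − -2) + 58·(y − 3) = 0.
Expanding: -52*x + 58*y - 278 = 0.


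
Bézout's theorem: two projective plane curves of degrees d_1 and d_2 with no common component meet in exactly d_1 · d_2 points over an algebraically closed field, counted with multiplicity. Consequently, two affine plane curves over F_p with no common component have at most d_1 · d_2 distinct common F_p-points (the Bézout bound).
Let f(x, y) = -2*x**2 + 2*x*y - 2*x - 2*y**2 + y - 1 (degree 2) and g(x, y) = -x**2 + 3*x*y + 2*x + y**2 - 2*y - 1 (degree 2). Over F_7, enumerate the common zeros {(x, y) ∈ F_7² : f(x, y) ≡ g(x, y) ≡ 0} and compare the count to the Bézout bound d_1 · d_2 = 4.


Common zeros: ∅; count = 0; Bézout bound = 4.

deg(f) = 2, deg(g) = 2, so Bézout bound = 4.
Scan x ∈ F_7. For each x, list the y ∈ F_7 with f(x, y) ≡ 0 and those with g(x, y) ≡ 0 (mod 7); the common zeros in that column are the intersection.
  x = 0: f ≡ 0 at y ∈ {2}; g ≡ 0 at y ∈ {4, 5}; common: ∅.
  x = 1: f ≡ 0 at y ∈ {2, 3}; g ≡ 0 at y ∈ {0, 6}; common: ∅.
  x = 2: f ≡ 0 at y ∈ ∅; g ≡ 0 at y ∈ ∅; common: ∅.
  x = 3: f ≡ 0 at y ∈ ∅; g ≡ 0 at y ∈ {2, 5}; common: ∅.
  x = 4: f ≡ 0 at y ∈ ∅; g ≡ 0 at y ∈ ∅; common: ∅.
  x = 5: f ≡ 0 at y ∈ {4, 5}; g ≡ 0 at y ∈ {2, 6}; common: ∅.
  x = 6: f ≡ 0 at y ∈ {5}; g ≡ 0 at y ∈ ∅; common: ∅.
Collecting: common zeros = ∅, so the count is 0.
Comparison with the Bézout bound: 0 ≤ 4 = deg(f)·deg(g), as expected for curves with no common component (the affine F_7-count falls short of the bound because intersections may lie at infinity, over extension fields, or carry multiplicity).


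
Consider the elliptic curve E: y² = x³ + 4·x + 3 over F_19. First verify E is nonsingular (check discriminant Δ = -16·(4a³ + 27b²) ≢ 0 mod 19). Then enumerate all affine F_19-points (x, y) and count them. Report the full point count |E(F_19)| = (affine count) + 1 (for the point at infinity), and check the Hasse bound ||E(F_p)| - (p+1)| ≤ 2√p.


Affine points = {(2, 0), (3, 2), (3, 17), (4, 8), (4, 11), (10, 6), (10, 13), (17, 5), (17, 14), (18, 6), (18, 13)}; affine count = 11; |E(F_19)| = 12.

Discriminant check: Δ ∝ 4a³ + 27b² = 4·4³ + 27·3² = 4·64 + 27·9 ≡ 5 (mod 19). Nonzero ⇒ E is nonsingular.
For each x ∈ F_19, compute rhs = x³ + 4·x + 3 mod 19, then count y ∈ F_19 with y² ≡ rhs.
  x = 0: rhs = 3, matching y values: none (0 points).
  x = 1: rhs = 8, matching y values: none (0 points).
  x = 2: rhs = 0, matching y values: 0 (1 points).
  x = 3: rhs = 4, matching y values: 2, 17 (2 points).
  x = 4: rhs = 7, matching y values: 8, 11 (2 points).
  x = 5: rhs = 15, matching y values: none (0 points).
  x = 6: rhs = 15, matching y values: none (0 points).
  x = 7: rhs = 13, matching y values: none (0 points).
  x = 8: rhs = 15, matching y values: none (0 points).
  x = 9: rhs = 8, matching y values: none (0 points).
  x = 10: rhs = 17, matching y values: 6, 13 (2 points).
  x = 11: rhs = 10, matching y values: none (0 points).
  x = 12: rhs = 12, matching y values: none (0 points).
  x = 13: rhs = 10, matching y values: none (0 points).
  x = 14: rhs = 10, matching y values: none (0 points).
  x = 15: rhs = 18, matching y values: none (0 points).
  x = 16: rhs = 2, matching y values: none (0 points).
  x = 17: rhs = 6, matching y values: 5, 14 (2 points).
  x = 18: rhs = 17, matching y values: 6, 13 (2 points).
Total affine count: 11.
Full point count |E(F_19)| = 11 + 1 = 12.
Hasse bound: |12 − (19+1)| = |-8| = 8 ≤ 2√19 ≈ 8.7178 ✓.


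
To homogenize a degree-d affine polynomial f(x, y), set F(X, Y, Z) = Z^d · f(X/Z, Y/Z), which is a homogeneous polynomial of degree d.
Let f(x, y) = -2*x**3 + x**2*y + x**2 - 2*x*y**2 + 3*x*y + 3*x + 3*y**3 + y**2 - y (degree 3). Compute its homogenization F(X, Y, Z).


F(X, Y, Z) = -2*X**3 + X**2*Y + X**2*Z - 2*X*Y**2 + 3*X*Y*Z + 3*X*Z**2 + 3*Y**3 + Y**2*Z - Y*Z**2

deg(f) = 3.
Substitute x = X/Z, y = Y/Z into f, then multiply by Z^3.
  monomial -2·x^3·y^0 ↦ -2·X^3·Y^0·Z^0.
  monomial 1·x^2·y^1 ↦ 1·X^2·Y^1·Z^0.
  monomial 1·x^2·y^0 ↦ 1·X^2·Y^0·Z^1.
  monomial -2·x^1·y^2 ↦ -2·X^1·Y^2·Z^0.
  monomial 3·x^1·y^1 ↦ 3·X^1·Y^1·Z^1.
  monomial 3·x^1·y^0 ↦ 3·X^1·Y^0·Z^2.
  monomial 3·x^0·y^3 ↦ 3·X^0·Y^3·Z^0.
  monomial 1·x^0·y^2 ↦ 1·X^0·Y^2·Z^1.
  monomial -1·x^0·y^1 ↦ -1·X^0·Y^1·Z^2.
Collecting: F(X, Y, Z) = -2*X**3 + X**2*Y + X**2*Z - 2*X*Y**2 + 3*X*Y*Z + 3*X*Z**2 + 3*Y**3 + Y**2*Z - Y*Z**2.


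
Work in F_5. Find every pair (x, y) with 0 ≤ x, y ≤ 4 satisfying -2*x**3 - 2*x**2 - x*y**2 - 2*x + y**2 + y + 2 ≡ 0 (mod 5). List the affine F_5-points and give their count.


Affine F_5-points: {(1, 4), (4, 3), (4, 4)}; count = 3.

For each of the 25 pairs (x, y) ∈ F_5², evaluate f(x, y) mod 5. Record the zeros.
  x = 0: [0↦2, 1↦4, 2↦3, 3↦4, 4↦2]  zeros at y ∈ ∅
  x = 1: [0↦1, 1↦2, 2↦3, 3↦4, 4↦0]  zeros at y ∈ {4}
  x = 2: [0↦4, 1↦4, 2↦2, 3↦3, 4↦2]  zeros at y ∈ ∅
  x = 3: [0↦4, 1↦3, 2↦3, 3↦4, 4↦1]  zeros at y ∈ ∅
  x = 4: [0↦4, 1↦2, 2↦4, 3↦0, 4↦0]  zeros at y ∈ {3, 4}
Collecting zeros: affine points = {(1, 4), (4, 3), (4, 4)}.
Total count |C(F_5)_aff| = 3.


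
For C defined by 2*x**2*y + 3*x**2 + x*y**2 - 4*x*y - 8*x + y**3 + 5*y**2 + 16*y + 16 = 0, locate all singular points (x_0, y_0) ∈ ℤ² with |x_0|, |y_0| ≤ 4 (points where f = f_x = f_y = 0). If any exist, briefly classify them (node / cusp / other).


Singular points: {(2, -2)}; classification: node.

Compute partial derivatives:
  f_x = 4*x*y + 6*x + y**2 - 4*y - 8.
  f_y = 2*x**2 + 2*x*y - 4*x + 3*y**2 + 10*y + 16.
Scan x_0 ∈ {−4, ..., 4}. For each x_0, f_y(x_0, y) is a polynomial in y; find its integer roots y ∈ {−4, ..., 4}, then test f_x and f at those candidates.
  x = -4: f_y(-4, y) = 3*y**2 + 2*y + 64; no integer root y with |y| ≤ 4.
  x = -3: f_y(-3, y) = 3*y**2 + 4*y + 46; no integer root y with |y| ≤ 4.
  x = -2: f_y(-2, y) = 3*y**2 + 6*y + 32; no integer root y with |y| ≤ 4.
  x = -1: f_y(-1, y) = 3*y**2 + 8*y + 22; no integer root y with |y| ≤ 4.
  x = 0: f_y(0, y) = 3*y**2 + 10*y + 16; no integer root y with |y| ≤ 4.
  x = 1: f_y(1, y) = 3*y**2 + 12*y + 14; no integer root y with |y| ≤ 4.
  x = 2: f_y(2, y) = 3*y**2 + 14*y + 16; vanishes at y ∈ {-2}. (2, -2): f_x = 0, f = 0 — SINGULAR.
  x = 3: f_y(3, y) = 3*y**2 + 16*y + 22; no integer root y with |y| ≤ 4.
  x = 4: f_y(4, y) = 3*y**2 + 18*y + 32; no integer root y with |y| ≤ 4.
Only singular point on the grid: (2, -2).
Classify: substitute x = 2 + u, y = -2 + v and expand: f = 2*u**2*v - u**2 + u*v**2 + v**3 + v**2.
No constant or linear terms (consistent with a singular point). Quadratic part: -u**2 + v**2. Cubic part: 2*u**2*v + u*v**2 + v**3.
The quadratic part v**2 - u**2 = (v − u)(v + u) splits into two distinct linear factors, so there are two distinct tangent lines y − -2 = ±(x − 2) — this is a node (ordinary double point).
Classification: node.


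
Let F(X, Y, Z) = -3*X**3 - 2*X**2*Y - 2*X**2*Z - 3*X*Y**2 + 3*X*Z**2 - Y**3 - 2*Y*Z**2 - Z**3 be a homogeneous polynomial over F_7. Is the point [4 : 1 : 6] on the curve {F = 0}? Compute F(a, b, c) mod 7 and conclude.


F(4,1,6) ≡ 2 (mod 7); P is NOT on the curve.

Evaluate F(4, 1, 6) term-by-term (mod 7).
  -3*X**3 ↦ -3·64·1·1 = -192
  -2*X**2*Y ↦ -2·16·1·1 = -32
  -2*X**2*Z ↦ -2·16·1·6 = -192
  -3*X*Y**2 ↦ -3·4·1·1 = -12
  3*X*Z**2 ↦ 3·4·1·36 = 432
  -Y**3 ↦ -1·1·1·1 = -1
  -2*Y*Z**2 ↦ -2·1·1·36 = -72
  -Z**3 ↦ -1·1·1·216 = -216
Sum: F(4, 1, 6) = (-192) + (-32) + (-192) + (-12) + (432) + (-1) + (-72) + (-216) = -285.
Reducing mod 7: -285 ≡ 2 (mod 7).
Since F(a, b, c) ≡ 2 ≠ 0 (mod 7), P does NOT lie on the curve.


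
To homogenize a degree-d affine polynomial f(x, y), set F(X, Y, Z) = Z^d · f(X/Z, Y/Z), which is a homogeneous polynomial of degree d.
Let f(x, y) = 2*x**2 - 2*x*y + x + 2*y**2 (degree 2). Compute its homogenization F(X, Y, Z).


F(X, Y, Z) = 2*X**2 - 2*X*Y + X*Z + 2*Y**2

deg(f) = 2.
Substitute x = X/Z, y = Y/Z into f, then multiply by Z^2.
  monomial 2·x^2·y^0 ↦ 2·X^2·Y^0·Z^0.
  monomial -2·x^1·y^1 ↦ -2·X^1·Y^1·Z^0.
  monomial 1·x^1·y^0 ↦ 1·X^1·Y^0·Z^1.
  monomial 2·x^0·y^2 ↦ 2·X^0·Y^2·Z^0.
Collecting: F(X, Y, Z) = 2*X**2 - 2*X*Y + X*Z + 2*Y**2.


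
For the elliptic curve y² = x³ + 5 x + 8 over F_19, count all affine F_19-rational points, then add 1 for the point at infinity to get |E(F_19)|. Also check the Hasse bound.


Affine points = {(2, 8), (2, 11), (4, 4), (4, 15), (5, 5), (5, 14), (6, 8), (6, 11), (7, 5), (7, 14), (8, 3), (8, 16), (11, 8), (11, 11), (13, 3), (13, 16), (15, 0), (16, 2), (16, 17), (17, 3), (17, 16)}; affine count = 21; |E(F_19)| = 22.

Discriminant check: Δ ∝ 4a³ + 27b² = 4·5³ + 27·8² = 4·125 + 27·64 ≡ 5 (mod 19). Nonzero ⇒ E is nonsingular.
For each x ∈ F_19, compute rhs = x³ + 5·x + 8 mod 19, then count y ∈ F_19 with y² ≡ rhs.
  x = 0: rhs = 8, matching y values: none (0 points).
  x = 1: rhs = 14, matching y values: none (0 points).
  x = 2: rhs = 7, matching y values: 8, 11 (2 points).
  x = 3: rhs = 12, matching y values: none (0 points).
  x = 4: rhs = 16, matching y values: 4, 15 (2 points).
  x = 5: rhs = 6, matching y values: 5, 14 (2 points).
  x = 6: rhs = 7, matching y values: 8, 11 (2 points).
  x = 7: rhs = 6, matching y values: 5, 14 (2 points).
  x = 8: rhs = 9, matching y values: 3, 16 (2 points).
  x = 9: rhs = 3, matching y values: none (0 points).
  x = 10: rhs = 13, matching y values: none (0 points).
  x = 11: rhs = 7, matching y values: 8, 11 (2 points).
  x = 12: rhs = 10, matching y values: none (0 points).
  x = 13: rhs = 9, matching y values: 3, 16 (2 points).
  x = 14: rhs = 10, matching y values: none (0 points).
  x = 15: rhs = 0, matching y values: 0 (1 points).
  x = 16: rhs = 4, matching y values: 2, 17 (2 points).
  x = 17: rhs = 9, matching y values: 3, 16 (2 points).
  x = 18: rhs = 2, matching y values: none (0 points).
Total affine count: 21.
Full point count |E(F_19)| = 21 + 1 = 22.
Hasse bound: |22 − (19+1)| = |2| = 2 ≤ 2√19 ≈ 8.7178 ✓.


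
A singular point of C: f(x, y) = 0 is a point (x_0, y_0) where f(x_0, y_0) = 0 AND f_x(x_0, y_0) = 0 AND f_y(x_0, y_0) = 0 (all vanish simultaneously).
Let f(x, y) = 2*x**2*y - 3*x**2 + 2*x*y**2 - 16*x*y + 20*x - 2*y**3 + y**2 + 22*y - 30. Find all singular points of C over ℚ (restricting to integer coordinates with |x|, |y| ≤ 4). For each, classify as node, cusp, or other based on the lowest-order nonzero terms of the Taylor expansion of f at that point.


Singular points: {(3, 1)}; classification: node.

Compute partial derivatives:
  f_x = 4*x*y - 6*x + 2*y**2 - 16*y + 20.
  f_y = 2*x**2 + 4*x*y - 16*x - 6*y**2 + 2*y + 22.
Scan x_0 ∈ {−4, ..., 4}. For each x_0, f_y(x_0, y) is a polynomial in y; find its integer roots y ∈ {−4, ..., 4}, then test f_x and f at those candidates.
  x = -4: f_y(-4, y) = -6*y**2 - 14*y + 118; no integer root y with |y| ≤ 4.
  x = -3: f_y(-3, y) = -6*y**2 - 10*y + 88; no integer root y with |y| ≤ 4.
  x = -2: f_y(-2, y) = -6*y**2 - 6*y + 62; no integer root y with |y| ≤ 4.
  x = -1: f_y(-1, y) = -6*y**2 - 2*y + 40; no integer root y with |y| ≤ 4.
  x = 0: f_y(0, y) = -6*y**2 + 2*y + 22; no integer root y with |y| ≤ 4.
  x = 1: f_y(1, y) = -6*y**2 + 6*y + 8; no integer root y with |y| ≤ 4.
  x = 2: f_y(2, y) = -6*y**2 + 10*y - 2; no integer root y with |y| ≤ 4.
  x = 3: f_y(3, y) = -6*y**2 + 14*y - 8; vanishes at y ∈ {1}. (3, 1): f_x = 0, f = 0 — SINGULAR.
  x = 4: f_y(4, y) = -6*y**2 + 18*y - 10; no integer root y with |y| ≤ 4.
Only singular point on the grid: (3, 1).
Classify: substitute x = 3 + u, y = 1 + v and expand: f = 2*u**2*v - u**2 + 2*u*v**2 - 2*v**3 + v**2.
No constant or linear terms (consistent with a singular point). Quadratic part: -u**2 + v**2. Cubic part: 2*u**2*v + 2*u*v**2 - 2*v**3.
The quadratic part v**2 - u**2 = (v − u)(v + u) splits into two distinct linear factors, so there are two distinct tangent lines y − 1 = ±(x − 3) — this is a node (ordinary double point).
Classification: node.


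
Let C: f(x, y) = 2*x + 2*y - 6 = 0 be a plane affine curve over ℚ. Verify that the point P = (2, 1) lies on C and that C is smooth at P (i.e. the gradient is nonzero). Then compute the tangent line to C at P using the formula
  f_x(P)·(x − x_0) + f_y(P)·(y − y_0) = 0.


Tangent line at P: 2*x + 2*y - 6 = 0.

Step 1: f(2, 1) = 0, so P lies on C.
Step 2: partial derivatives
  f_x(x, y) = 2, f_y(x, y) = 2.
  f_x(P) = 2, f_y(P) = 2 (gradient nonzero, so P is smooth).
Step 3: tangent line at P: 2·(x − 2) + 2·(y − 1) = 0.
Expanding: 2*x + 2*y - 6 = 0.


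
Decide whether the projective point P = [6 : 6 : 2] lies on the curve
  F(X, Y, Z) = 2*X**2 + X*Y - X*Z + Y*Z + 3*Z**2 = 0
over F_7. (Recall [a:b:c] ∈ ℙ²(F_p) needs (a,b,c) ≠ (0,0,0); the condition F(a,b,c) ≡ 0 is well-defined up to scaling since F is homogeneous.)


F(6,6,2) ≡ 1 (mod 7); P is NOT on the curve.

Evaluate F(6, 6, 2) term-by-term (mod 7).
  2*X**2 ↦ 2·36·1·1 = 72
  X*Y ↦ 1·6·6·1 = 36
  -X*Z ↦ -1·6·1·2 = -12
  Y*Z ↦ 1·1·6·2 = 12
  3*Z**2 ↦ 3·1·1·4 = 12
Sum: F(6, 6, 2) = (72) + (36) + (-12) + (12) + (12) = 120.
Reducing mod 7: 120 ≡ 1 (mod 7).
Since F(a, b, c) ≡ 1 ≠ 0 (mod 7), P does NOT lie on the curve.


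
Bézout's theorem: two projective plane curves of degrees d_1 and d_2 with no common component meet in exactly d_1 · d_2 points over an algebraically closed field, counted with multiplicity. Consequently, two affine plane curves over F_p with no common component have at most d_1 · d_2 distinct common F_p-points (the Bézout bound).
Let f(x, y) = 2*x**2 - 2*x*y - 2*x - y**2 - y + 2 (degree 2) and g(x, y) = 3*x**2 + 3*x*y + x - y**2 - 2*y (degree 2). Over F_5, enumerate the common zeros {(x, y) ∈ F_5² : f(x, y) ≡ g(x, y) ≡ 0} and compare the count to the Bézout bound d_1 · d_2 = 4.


Common zeros: {(0, 3)}; count = 1; Bézout bound = 4.

deg(f) = 2, deg(g) = 2, so Bézout bound = 4.
Scan x ∈ F_5. For each x, list the y ∈ F_5 with f(x, y) ≡ 0 and those with g(x, y) ≡ 0 (mod 5); the common zeros in that column are the intersection.
  x = 0: f ≡ 0 at y ∈ {1, 3}; g ≡ 0 at y ∈ {0, 3}; common: {3}.
  x = 1: f ≡ 0 at y ∈ ∅; g ≡ 0 at y ∈ ∅; common: ∅.
  x = 2: f ≡ 0 at y ∈ {1, 4}; g ≡ 0 at y ∈ ∅; common: ∅.
  x = 3: f ≡ 0 at y ∈ {4}; g ≡ 0 at y ∈ {0, 2}; common: ∅.
  x = 4: f ≡ 0 at y ∈ {3}; g ≡ 0 at y ∈ ∅; common: ∅.
Collecting: common zeros = {(0, 3)}, so the count is 1.
Comparison with the Bézout bound: 1 ≤ 4 = deg(f)·deg(g), as expected for curves with no common component (the affine F_5-count falls short of the bound because intersections may lie at infinity, over extension fields, or carry multiplicity).


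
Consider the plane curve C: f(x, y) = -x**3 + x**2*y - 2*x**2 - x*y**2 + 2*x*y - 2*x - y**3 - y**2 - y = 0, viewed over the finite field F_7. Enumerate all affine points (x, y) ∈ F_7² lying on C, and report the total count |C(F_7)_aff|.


Affine F_7-points: {(0, 0), (0, 2), (0, 4), (3, 1), (5, 6)}; count = 5.

For each of the 49 pairs (x, y) ∈ F_7², evaluate f(x, y) mod 7. Record the zeros.
  x = 0: [0↦0, 1↦4, 2↦0, 3↦3, 4↦0, 5↦6, 6↦1]  zeros at y ∈ {0, 2, 4}
  x = 1: [0↦2, 1↦1, 2↦4, 3↦5, 4↦5, 5↦5, 6↦6]  zeros at y ∈ ∅
  x = 2: [0↦1, 1↦4, 2↦2, 3↦3, 4↦1, 5↦4, 6↦6]  zeros at y ∈ ∅
  x = 3: [0↦5, 1↦0, 2↦2, 3↦5, 4↦3, 5↦4, 6↦2]  zeros at y ∈ {1}
  x = 4: [0↦1, 1↦4, 2↦5, 3↦5, 4↦5, 5↦6, 6↦2]  zeros at y ∈ ∅
  x = 5: [0↦4, 1↦3, 2↦5, 3↦4, 4↦1, 5↦4, 6↦0]  zeros at y ∈ {6}
  x = 6: [0↦1, 1↦5, 2↦3, 3↦3, 4↦6, 5↦6, 6↦4]  zeros at y ∈ ∅
Collecting zeros: affine points = {(0, 0), (0, 2), (0, 4), (3, 1), (5, 6)}.
Total count |C(F_7)_aff| = 5.


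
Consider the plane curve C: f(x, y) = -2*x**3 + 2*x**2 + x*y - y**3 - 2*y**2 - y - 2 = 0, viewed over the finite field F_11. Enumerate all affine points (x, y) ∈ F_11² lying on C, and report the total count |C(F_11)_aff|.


Affine F_11-points: {(0, 9), (3, 3), (7, 2), (8, 6), (9, 0), (9, 2), (9, 7)}; count = 7.

For each of the 121 pairs (x, y) ∈ F_11², evaluate f(x, y) mod 11. Record the zeros.
  x = 0: [0↦9, 1↦5, 2↦2, 3↦5, 4↦8, 5↦5, 6↦1, 7↦1, 8↦10, 9↦0, 10↦9]  zeros at y ∈ {9}
  x = 1: [0↦9, 1↦6, 2↦4, 3↦8, 4↦1, 5↦10, 6↦7, 7↦8, 8↦7, 9↦9, 10↦8]  zeros at y ∈ ∅
  x = 2: [0↦1, 1↦10, 2↦9, 3↦3, 4↦8, 5↦7, 6↦5, 7↦7, 8↦7, 9↦10, 10↦10]  zeros at y ∈ ∅
  x = 3: [0↦6, 1↦5, 2↦5, 3↦0, 4↦6, 5↦6, 6↦5, 7↦8, 8↦9, 9↦2, 10↦3]  zeros at y ∈ {3}
  x = 4: [0↦1, 1↦1, 2↦2, 3↦9, 4↦5, 5↦6, 6↦6, 7↦10, 8↦1, 9↦6, 10↦8]  zeros at y ∈ ∅
  x = 5: [0↦7, 1↦8, 2↦10, 3↦7, 4↦4, 5↦6, 6↦7, 7↦1, 8↦4, 9↦10, 10↦2]  zeros at y ∈ ∅
  x = 6: [0↦1, 1↦3, 2↦6, 3↦4, 4↦2, 5↦5, 6↦7, 7↦2, 8↦6, 9↦2, 10↦6]  zeros at y ∈ ∅
  x = 7: [0↦4, 1↦7, 2↦0, 3↦10, 4↦9, 5↦2, 6↦5, 7↦1, 8↦6, 9↦3, 10↦8]  zeros at y ∈ {2}
  x = 8: [0↦4, 1↦8, 2↦2, 3↦2, 4↦2, 5↦7, 6↦0, 7↦8, 8↦3, 9↦1, 10↦7]  zeros at y ∈ {6}
  x = 9: [0↦0, 1↦5, 2↦0, 3↦1, 4↦2, 5↦8, 6↦2, 7↦0, 8↦7, 9↦6, 10↦2]  zeros at y ∈ {0, 2, 7}
  x = 10: [0↦2, 1↦8, 2↦4, 3↦6, 4↦8, 5↦4, 6↦10, 7↦9, 8↦6, 9↦6, 10↦3]  zeros at y ∈ ∅
Collecting zeros: affine points = {(0, 9), (3, 3), (7, 2), (8, 6), (9, 0), (9, 2), (9, 7)}.
Total count |C(F_11)_aff| = 7.


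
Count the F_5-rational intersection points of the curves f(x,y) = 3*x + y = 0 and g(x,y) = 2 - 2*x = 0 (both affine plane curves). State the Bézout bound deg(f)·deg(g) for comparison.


Common zeros: {(1, 2)}; count = 1; Bézout bound = 1.

deg(f) = 1, deg(g) = 1, so Bézout bound = 1.
Scan x ∈ F_5. For each x, list the y ∈ F_5 with f(x, y) ≡ 0 and those with g(x, y) ≡ 0 (mod 5); the common zeros in that column are the intersection.
  x = 0: f ≡ 0 at y ∈ {0}; g ≡ 0 at y ∈ ∅; common: ∅.
  x = 1: f ≡ 0 at y ∈ {2}; g ≡ 0 at y ∈ {0, 1, 2, 3, 4}; common: {2}.
  x = 2: f ≡ 0 at y ∈ {4}; g ≡ 0 at y ∈ ∅; common: ∅.
  x = 3: f ≡ 0 at y ∈ {1}; g ≡ 0 at y ∈ ∅; common: ∅.
  x = 4: f ≡ 0 at y ∈ {3}; g ≡ 0 at y ∈ ∅; common: ∅.
Collecting: common zeros = {(1, 2)}, so the count is 1.
Comparison with the Bézout bound: 1 ≤ 1 = deg(f)·deg(g), as expected for curves with no common component (the bound is attained).


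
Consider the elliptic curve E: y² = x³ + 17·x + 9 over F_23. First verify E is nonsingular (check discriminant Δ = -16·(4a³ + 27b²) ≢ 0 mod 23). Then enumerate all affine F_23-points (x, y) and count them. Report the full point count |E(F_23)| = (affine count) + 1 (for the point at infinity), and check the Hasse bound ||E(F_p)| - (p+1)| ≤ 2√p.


Affine points = {(0, 3), (0, 20), (1, 2), (1, 21), (3, 8), (3, 15), (4, 7), (4, 16), (5, 9), (5, 14), (8, 6), (8, 17), (10, 11), (10, 12), (11, 3), (11, 20), (12, 3), (12, 20), (13, 9), (13, 14), (14, 1), (14, 22), (17, 6), (17, 17), (18, 11), (18, 12), (20, 0), (21, 6), (21, 17)}; affine count = 29; |E(F_23)| = 30.

Discriminant check: Δ ∝ 4a³ + 27b² = 4·17³ + 27·9² = 4·4913 + 27·81 ≡ 12 (mod 23). Nonzero ⇒ E is nonsingular.
For each x ∈ F_23, compute rhs = x³ + 17·x + 9 mod 23, then count y ∈ F_23 with y² ≡ rhs.
  x = 0: rhs = 9, matching y values: 3, 20 (2 points).
  x = 1: rhs = 4, matching y values: 2, 21 (2 points).
  x = 2: rhs = 5, matching y values: none (0 points).
  x = 3: rhs = 18, matching y values: 8, 15 (2 points).
  x = 4: rhs = 3, matching y values: 7, 16 (2 points).
  x = 5: rhs = 12, matching y values: 9, 14 (2 points).
  x = 6: rhs = 5, matching y values: none (0 points).
  x = 7: rhs = 11, matching y values: none (0 points).
  x = 8: rhs = 13, matching y values: 6, 17 (2 points).
  x = 9: rhs = 17, matching y values: none (0 points).
  x = 10: rhs = 6, matching y values: 11, 12 (2 points).
  x = 11: rhs = 9, matching y values: 3, 20 (2 points).
  x = 12: rhs = 9, matching y values: 3, 20 (2 points).
  x = 13: rhs = 12, matching y values: 9, 14 (2 points).
  x = 14: rhs = 1, matching y values: 1, 22 (2 points).
  x = 15: rhs = 5, matching y values: none (0 points).
  x = 16: rhs = 7, matching y values: none (0 points).
  x = 17: rhs = 13, matching y values: 6, 17 (2 points).
  x = 18: rhs = 6, matching y values: 11, 12 (2 points).
  x = 19: rhs = 15, matching y values: none (0 points).
  x = 20: rhs = 0, matching y values: 0 (1 points).
  x = 21: rhs = 13, matching y values: 6, 17 (2 points).
  x = 22: rhs = 14, matching y values: none (0 points).
Total affine count: 29.
Full point count |E(F_23)| = 29 + 1 = 30.
Hasse bound: |30 − (23+1)| = |6| = 6 ≤ 2√23 ≈ 9.5917 ✓.


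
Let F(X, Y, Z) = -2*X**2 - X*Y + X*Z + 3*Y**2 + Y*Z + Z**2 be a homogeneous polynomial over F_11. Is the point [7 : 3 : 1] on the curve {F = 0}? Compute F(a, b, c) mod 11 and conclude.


F(7,3,1) ≡ 7 (mod 11); P is NOT on the curve.

Evaluate F(7, 3, 1) term-by-term (mod 11).
  -2*X**2 ↦ -2·49·1·1 = -98
  -X*Y ↦ -1·7·3·1 = -21
  X*Z ↦ 1·7·1·1 = 7
  3*Y**2 ↦ 3·1·9·1 = 27
  Y*Z ↦ 1·1·3·1 = 3
  Z**2 ↦ 1·1·1·1 = 1
Sum: F(7, 3, 1) = (-98) + (-21) + (7) + (27) + (3) + (1) = -81.
Reducing mod 11: -81 ≡ 7 (mod 11).
Since F(a, b, c) ≡ 7 ≠ 0 (mod 11), P does NOT lie on the curve.


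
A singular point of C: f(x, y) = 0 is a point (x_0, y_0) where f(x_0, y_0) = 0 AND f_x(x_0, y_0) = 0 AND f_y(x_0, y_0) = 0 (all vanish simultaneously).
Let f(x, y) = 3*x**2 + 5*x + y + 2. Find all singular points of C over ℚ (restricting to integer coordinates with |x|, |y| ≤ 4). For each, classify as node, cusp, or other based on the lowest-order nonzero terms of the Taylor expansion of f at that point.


No singular points in the scanned grid; C is smooth there.

Compute partial derivatives:
  f_x = 6*x + 5.
  f_y = 1.
f_y = 1 is a nonzero constant, so f_y never vanishes: no point (x, y) can satisfy f = f_x = f_y = 0. In particular no (x, y) ∈ {−4, ..., 4}² is singular; the curve is smooth.


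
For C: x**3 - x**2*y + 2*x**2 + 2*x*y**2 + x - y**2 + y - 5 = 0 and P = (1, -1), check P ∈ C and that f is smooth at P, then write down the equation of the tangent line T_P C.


Tangent line at P: 12*x - 2*y - 14 = 0.

Step 1: f(1, -1) = 0, so P lies on C.
Step 2: partial derivatives
  f_x(x, y) = 3*x**2 - 2*x*y + 4*x + 2*y**2 + 1, f_y(x, y) = -x**2 + 4*x*y - 2*y + 1.
  f_x(P) = 12, f_y(P) = -2 (gradient nonzero, so P is smooth).
Step 3: tangent line at P: 12·(x − 1) + -2·(y − -1) = 0.
Expanding: 12*x - 2*y - 14 = 0.


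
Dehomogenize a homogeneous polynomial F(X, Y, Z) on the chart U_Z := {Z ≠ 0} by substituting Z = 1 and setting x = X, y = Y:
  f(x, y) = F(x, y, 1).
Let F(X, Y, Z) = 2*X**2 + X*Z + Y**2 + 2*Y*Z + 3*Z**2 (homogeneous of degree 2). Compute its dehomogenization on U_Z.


f(x, y) = 2*x**2 + x + y**2 + 2*y + 3

On U_Z we set Z = 1. Each monomial c·X^i·Y^j·Z^k in F becomes c·x^i·y^j·1^k = c·x^i·y^j.
Substituting Z = 1: F(X, Y, 1) = 2*x**2 + x + y**2 + 2*y + 3.
Note: deg(f) ≤ deg(F) = 2; strict inequality happens when F is divisible by Z (lost terms).


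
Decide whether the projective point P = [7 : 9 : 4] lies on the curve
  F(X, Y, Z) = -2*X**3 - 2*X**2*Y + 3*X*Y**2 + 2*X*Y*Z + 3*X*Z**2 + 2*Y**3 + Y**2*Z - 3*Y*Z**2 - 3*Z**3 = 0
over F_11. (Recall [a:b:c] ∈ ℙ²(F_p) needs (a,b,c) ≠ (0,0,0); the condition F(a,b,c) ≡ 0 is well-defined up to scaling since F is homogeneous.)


F(7,9,4) ≡ 8 (mod 11); P is NOT on the curve.

Evaluate F(7, 9, 4) term-by-term (mod 11).
  -2*X**3 ↦ -2·343·1·1 = -686
  -2*X**2*Y ↦ -2·49·9·1 = -882
  3*X*Y**2 ↦ 3·7·81·1 = 1701
  2*X*Y*Z ↦ 2·7·9·4 = 504
  3*X*Z**2 ↦ 3·7·1·16 = 336
  2*Y**3 ↦ 2·1·729·1 = 1458
  Y**2*Z ↦ 1·1·81·4 = 324
  -3*Y*Z**2 ↦ -3·1·9·16 = -432
  -3*Z**3 ↦ -3·1·1·64 = -192
Sum: F(7, 9, 4) = (-686) + (-882) + (1701) + (504) + (336) + (1458) + (324) + (-432) + (-192) = 2131.
Reducing mod 11: 2131 ≡ 8 (mod 11).
Since F(a, b, c) ≡ 8 ≠ 0 (mod 11), P does NOT lie on the curve.


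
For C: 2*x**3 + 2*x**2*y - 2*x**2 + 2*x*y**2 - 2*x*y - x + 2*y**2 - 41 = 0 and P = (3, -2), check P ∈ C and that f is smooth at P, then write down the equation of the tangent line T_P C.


Tangent line at P: 29*x - 20*y - 127 = 0.

Step 1: f(3, -2) = 0, so P lies on C.
Step 2: partial derivatives
  f_x(x, y) = 6*x**2 + 4*x*y - 4*x + 2*y**2 - 2*y - 1, f_y(x, y) = 2*x**2 + 4*x*y - 2*x + 4*y.
  f_x(P) = 29, f_y(P) = -20 (gradient nonzero, so P is smooth).
Step 3: tangent line at P: 29·(x − 3) + -20·(y − -2) = 0.
Expanding: 29*x - 20*y - 127 = 0.


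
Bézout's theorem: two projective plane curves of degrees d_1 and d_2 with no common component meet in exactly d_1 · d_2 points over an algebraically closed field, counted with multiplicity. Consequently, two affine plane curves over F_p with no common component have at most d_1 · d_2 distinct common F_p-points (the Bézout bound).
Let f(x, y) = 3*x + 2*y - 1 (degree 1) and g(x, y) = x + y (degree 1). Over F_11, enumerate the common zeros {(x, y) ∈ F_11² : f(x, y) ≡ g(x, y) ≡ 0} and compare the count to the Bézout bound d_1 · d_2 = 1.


Common zeros: {(1, 10)}; count = 1; Bézout bound = 1.

deg(f) = 1, deg(g) = 1, so Bézout bound = 1.
Scan x ∈ F_11. For each x, list the y ∈ F_11 with f(x, y) ≡ 0 and those with g(x, y) ≡ 0 (mod 11); the common zeros in that column are the intersection.
  x = 0: f ≡ 0 at y ∈ {6}; g ≡ 0 at y ∈ {0}; common: ∅.
  x = 1: f ≡ 0 at y ∈ {10}; g ≡ 0 at y ∈ {10}; common: {10}.
  x = 2: f ≡ 0 at y ∈ {3}; g ≡ 0 at y ∈ {9}; common: ∅.
  x = 3: f ≡ 0 at y ∈ {7}; g ≡ 0 at y ∈ {8}; common: ∅.
  x = 4: f ≡ 0 at y ∈ {0}; g ≡ 0 at y ∈ {7}; common: ∅.
  x = 5: f ≡ 0 at y ∈ {4}; g ≡ 0 at y ∈ {6}; common: ∅.
  x = 6: f ≡ 0 at y ∈ {8}; g ≡ 0 at y ∈ {5}; common: ∅.
  x = 7: f ≡ 0 at y ∈ {1}; g ≡ 0 at y ∈ {4}; common: ∅.
  x = 8: f ≡ 0 at y ∈ {5}; g ≡ 0 at y ∈ {3}; common: ∅.
  x = 9: f ≡ 0 at y ∈ {9}; g ≡ 0 at y ∈ {2}; common: ∅.
  x = 10: f ≡ 0 at y ∈ {2}; g ≡ 0 at y ∈ {1}; common: ∅.
Collecting: common zeros = {(1, 10)}, so the count is 1.
Comparison with the Bézout bound: 1 ≤ 1 = deg(f)·deg(g), as expected for curves with no common component (the bound is attained).


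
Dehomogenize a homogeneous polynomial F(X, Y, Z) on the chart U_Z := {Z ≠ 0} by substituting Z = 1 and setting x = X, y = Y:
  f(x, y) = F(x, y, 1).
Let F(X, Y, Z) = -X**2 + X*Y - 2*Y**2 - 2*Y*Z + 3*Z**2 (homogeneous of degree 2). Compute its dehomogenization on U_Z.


f(x, y) = -x**2 + x*y - 2*y**2 - 2*y + 3

On U_Z we set Z = 1. Each monomial c·X^i·Y^j·Z^k in F becomes c·x^i·y^j·1^k = c·x^i·y^j.
Substituting Z = 1: F(X, Y, 1) = -x**2 + x*y - 2*y**2 - 2*y + 3.
Note: deg(f) ≤ deg(F) = 2; strict inequality happens when F is divisible by Z (lost terms).


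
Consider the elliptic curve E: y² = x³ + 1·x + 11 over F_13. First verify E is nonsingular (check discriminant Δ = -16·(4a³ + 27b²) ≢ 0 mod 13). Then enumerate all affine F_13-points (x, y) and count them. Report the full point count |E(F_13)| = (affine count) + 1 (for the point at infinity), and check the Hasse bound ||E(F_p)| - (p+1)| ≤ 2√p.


Affine points = {(1, 0), (4, 1), (4, 12), (6, 5), (6, 8), (7, 6), (7, 7), (11, 1), (11, 12), (12, 3), (12, 10)}; affine count = 11; |E(F_13)| = 12.

Discriminant check: Δ ∝ 4a³ + 27b² = 4·1³ + 27·11² = 4·1 + 27·121 ≡ 8 (mod 13). Nonzero ⇒ E is nonsingular.
For each x ∈ F_13, compute rhs = x³ + 1·x + 11 mod 13, then count y ∈ F_13 with y² ≡ rhs.
  x = 0: rhs = 11, matching y values: none (0 points).
  x = 1: rhs = 0, matching y values: 0 (1 points).
  x = 2: rhs = 8, matching y values: none (0 points).
  x = 3: rhs = 2, matching y values: none (0 points).
  x = 4: rhs = 1, matching y values: 1, 12 (2 points).
  x = 5: rhs = 11, matching y values: none (0 points).
  x = 6: rhs = 12, matching y values: 5, 8 (2 points).
  x = 7: rhs = 10, matching y values: 6, 7 (2 points).
  x = 8: rhs = 11, matching y values: none (0 points).
  x = 9: rhs = 8, matching y values: none (0 points).
  x = 10: rhs = 7, matching y values: none (0 points).
  x = 11: rhs = 1, matching y values: 1, 12 (2 points).
  x = 12: rhs = 9, matching y values: 3, 10 (2 points).
Total affine count: 11.
Full point count |E(F_13)| = 11 + 1 = 12.
Hasse bound: |12 − (13+1)| = |-2| = 2 ≤ 2√13 ≈ 7.2111 ✓.
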